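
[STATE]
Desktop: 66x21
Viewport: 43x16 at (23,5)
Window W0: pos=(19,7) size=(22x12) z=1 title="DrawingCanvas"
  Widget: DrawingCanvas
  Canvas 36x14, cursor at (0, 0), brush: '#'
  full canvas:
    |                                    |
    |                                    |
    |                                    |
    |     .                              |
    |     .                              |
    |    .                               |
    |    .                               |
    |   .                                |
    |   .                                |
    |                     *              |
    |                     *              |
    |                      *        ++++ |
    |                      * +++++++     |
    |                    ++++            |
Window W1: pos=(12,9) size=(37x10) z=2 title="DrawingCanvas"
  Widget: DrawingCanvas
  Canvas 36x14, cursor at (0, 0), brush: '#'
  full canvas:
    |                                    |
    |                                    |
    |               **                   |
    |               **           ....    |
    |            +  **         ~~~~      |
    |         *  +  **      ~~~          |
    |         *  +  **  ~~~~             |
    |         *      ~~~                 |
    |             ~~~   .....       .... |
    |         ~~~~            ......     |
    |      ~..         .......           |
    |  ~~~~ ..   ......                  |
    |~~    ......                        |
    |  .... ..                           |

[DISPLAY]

                                           
                                           
━━━━━━━━━━━━━━━━━┓                         
awingCanvas      ┃                         
━━━━━━━━━━━━━━━━━━━━━━━━━┓                 
nvas                     ┃                 
─────────────────────────┨                 
                         ┃                 
                         ┃                 
     **                  ┃                 
     **           ....   ┃                 
  +  **         ~~~~     ┃                 
  +  **      ~~~         ┃                 
━━━━━━━━━━━━━━━━━━━━━━━━━┛                 
                                           
                                           


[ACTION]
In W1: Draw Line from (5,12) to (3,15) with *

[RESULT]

                                           
                                           
━━━━━━━━━━━━━━━━━┓                         
awingCanvas      ┃                         
━━━━━━━━━━━━━━━━━━━━━━━━━┓                 
nvas                     ┃                 
─────────────────────────┨                 
                         ┃                 
                         ┃                 
     **                  ┃                 
     **           ....   ┃                 
  +****         ~~~~     ┃                 
  *  **      ~~~         ┃                 
━━━━━━━━━━━━━━━━━━━━━━━━━┛                 
                                           
                                           


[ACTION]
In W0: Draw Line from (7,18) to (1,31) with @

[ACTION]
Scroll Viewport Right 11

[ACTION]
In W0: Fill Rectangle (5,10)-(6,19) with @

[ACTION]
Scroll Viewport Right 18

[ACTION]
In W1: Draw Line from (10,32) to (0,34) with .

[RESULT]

                                           
                                           
━━━━━━━━━━━━━━━━━┓                         
awingCanvas      ┃                         
━━━━━━━━━━━━━━━━━━━━━━━━━┓                 
nvas                     ┃                 
─────────────────────────┨                 
                        .┃                 
                        .┃                 
     **                 .┃                 
     **           .... . ┃                 
  +****         ~~~~   . ┃                 
  *  **      ~~~       . ┃                 
━━━━━━━━━━━━━━━━━━━━━━━━━┛                 
                                           
                                           


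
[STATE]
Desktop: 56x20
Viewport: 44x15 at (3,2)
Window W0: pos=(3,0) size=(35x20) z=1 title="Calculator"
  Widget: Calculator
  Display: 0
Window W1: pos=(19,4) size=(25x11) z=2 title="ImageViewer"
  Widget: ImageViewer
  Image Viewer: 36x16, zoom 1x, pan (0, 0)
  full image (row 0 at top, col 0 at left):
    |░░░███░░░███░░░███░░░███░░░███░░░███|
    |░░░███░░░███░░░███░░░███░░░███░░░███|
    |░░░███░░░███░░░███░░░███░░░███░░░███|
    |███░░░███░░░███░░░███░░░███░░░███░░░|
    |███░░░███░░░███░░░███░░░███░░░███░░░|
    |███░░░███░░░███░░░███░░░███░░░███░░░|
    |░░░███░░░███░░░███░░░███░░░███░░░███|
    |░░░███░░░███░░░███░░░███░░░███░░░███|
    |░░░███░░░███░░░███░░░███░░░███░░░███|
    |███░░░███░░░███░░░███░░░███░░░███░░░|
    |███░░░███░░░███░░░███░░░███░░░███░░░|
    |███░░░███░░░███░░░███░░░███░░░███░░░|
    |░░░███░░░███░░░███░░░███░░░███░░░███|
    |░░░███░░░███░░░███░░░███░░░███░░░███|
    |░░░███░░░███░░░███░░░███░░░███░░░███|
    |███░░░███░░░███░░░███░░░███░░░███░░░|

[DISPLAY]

┠─────────────────────────────────┨         
┃                                0┃         
┃┌───┬───┬───┬──┏━━━━━━━━━━━━━━━━━━━━━━━┓   
┃│ 7 │ 8 │ 9 │ ÷┃ ImageViewer           ┃   
┃├───┼───┼───┼──┠───────────────────────┨   
┃│ 4 │ 5 │ 6 │ ×┃░░░███░░░███░░░███░░░██┃   
┃├───┼───┼───┼──┃░░░███░░░███░░░███░░░██┃   
┃│ 1 │ 2 │ 3 │ -┃░░░███░░░███░░░███░░░██┃   
┃├───┼───┼───┼──┃███░░░███░░░███░░░███░░┃   
┃│ 0 │ . │ = │ +┃███░░░███░░░███░░░███░░┃   
┃├───┼───┼───┼──┃███░░░███░░░███░░░███░░┃   
┃│ C │ MC│ MR│ M┃░░░███░░░███░░░███░░░██┃   
┃└───┴───┴───┴──┗━━━━━━━━━━━━━━━━━━━━━━━┛   
┃                                 ┃         
┃                                 ┃         


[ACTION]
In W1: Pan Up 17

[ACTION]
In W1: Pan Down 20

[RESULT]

┠─────────────────────────────────┨         
┃                                0┃         
┃┌───┬───┬───┬──┏━━━━━━━━━━━━━━━━━━━━━━━┓   
┃│ 7 │ 8 │ 9 │ ÷┃ ImageViewer           ┃   
┃├───┼───┼───┼──┠───────────────────────┨   
┃│ 4 │ 5 │ 6 │ ×┃                       ┃   
┃├───┼───┼───┼──┃                       ┃   
┃│ 1 │ 2 │ 3 │ -┃                       ┃   
┃├───┼───┼───┼──┃                       ┃   
┃│ 0 │ . │ = │ +┃                       ┃   
┃├───┼───┼───┼──┃                       ┃   
┃│ C │ MC│ MR│ M┃                       ┃   
┃└───┴───┴───┴──┗━━━━━━━━━━━━━━━━━━━━━━━┛   
┃                                 ┃         
┃                                 ┃         


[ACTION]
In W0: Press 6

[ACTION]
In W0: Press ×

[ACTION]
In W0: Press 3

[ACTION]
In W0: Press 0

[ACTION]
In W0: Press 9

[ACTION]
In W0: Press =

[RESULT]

┠─────────────────────────────────┨         
┃                             1854┃         
┃┌───┬───┬───┬──┏━━━━━━━━━━━━━━━━━━━━━━━┓   
┃│ 7 │ 8 │ 9 │ ÷┃ ImageViewer           ┃   
┃├───┼───┼───┼──┠───────────────────────┨   
┃│ 4 │ 5 │ 6 │ ×┃                       ┃   
┃├───┼───┼───┼──┃                       ┃   
┃│ 1 │ 2 │ 3 │ -┃                       ┃   
┃├───┼───┼───┼──┃                       ┃   
┃│ 0 │ . │ = │ +┃                       ┃   
┃├───┼───┼───┼──┃                       ┃   
┃│ C │ MC│ MR│ M┃                       ┃   
┃└───┴───┴───┴──┗━━━━━━━━━━━━━━━━━━━━━━━┛   
┃                                 ┃         
┃                                 ┃         


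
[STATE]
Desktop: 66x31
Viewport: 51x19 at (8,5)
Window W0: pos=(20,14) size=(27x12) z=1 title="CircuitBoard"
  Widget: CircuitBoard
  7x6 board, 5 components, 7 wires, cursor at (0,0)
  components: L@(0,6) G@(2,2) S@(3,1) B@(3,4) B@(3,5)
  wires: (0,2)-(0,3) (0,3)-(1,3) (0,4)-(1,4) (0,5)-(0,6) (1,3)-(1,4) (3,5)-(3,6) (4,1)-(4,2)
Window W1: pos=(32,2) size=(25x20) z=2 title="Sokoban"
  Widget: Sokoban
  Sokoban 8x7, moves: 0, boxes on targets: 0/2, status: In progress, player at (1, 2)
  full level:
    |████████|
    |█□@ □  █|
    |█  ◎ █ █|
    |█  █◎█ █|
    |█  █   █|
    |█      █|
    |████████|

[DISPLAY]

                        ┃████████               ┃  
                        ┃█□@ □  █               ┃  
                        ┃█  ◎ █ █               ┃  
                        ┃█  █◎█ █               ┃  
                        ┃█  █   █               ┃  
                        ┃█      █               ┃  
                        ┃████████               ┃  
                        ┃Moves: 0  0/2          ┃  
                        ┃                       ┃  
            ┏━━━━━━━━━━━┃                       ┃  
            ┃ CircuitBoa┃                       ┃  
            ┠───────────┃                       ┃  
            ┃   0 1 2 3 ┃                       ┃  
            ┃0  [.]     ┃                       ┃  
            ┃           ┃                       ┃  
            ┃1          ┃                       ┃  
            ┃           ┗━━━━━━━━━━━━━━━━━━━━━━━┛  
            ┃2           G            ┃            
            ┃                         ┃            


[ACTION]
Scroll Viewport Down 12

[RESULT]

                        ┃Moves: 0  0/2          ┃  
                        ┃                       ┃  
            ┏━━━━━━━━━━━┃                       ┃  
            ┃ CircuitBoa┃                       ┃  
            ┠───────────┃                       ┃  
            ┃   0 1 2 3 ┃                       ┃  
            ┃0  [.]     ┃                       ┃  
            ┃           ┃                       ┃  
            ┃1          ┃                       ┃  
            ┃           ┗━━━━━━━━━━━━━━━━━━━━━━━┛  
            ┃2           G            ┃            
            ┃                         ┃            
            ┃3       S           B   B┃            
            ┗━━━━━━━━━━━━━━━━━━━━━━━━━┛            
                                                   
                                                   
                                                   
                                                   
                                                   


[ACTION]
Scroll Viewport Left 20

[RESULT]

                                ┃Moves: 0  0/2     
                                ┃                  
                    ┏━━━━━━━━━━━┃                  
                    ┃ CircuitBoa┃                  
                    ┠───────────┃                  
                    ┃   0 1 2 3 ┃                  
                    ┃0  [.]     ┃                  
                    ┃           ┃                  
                    ┃1          ┃                  
                    ┃           ┗━━━━━━━━━━━━━━━━━━
                    ┃2           G            ┃    
                    ┃                         ┃    
                    ┃3       S           B   B┃    
                    ┗━━━━━━━━━━━━━━━━━━━━━━━━━┛    
                                                   
                                                   
                                                   
                                                   
                                                   


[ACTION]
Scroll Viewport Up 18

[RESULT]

                                                   
                                                   
                                ┏━━━━━━━━━━━━━━━━━━
                                ┃ Sokoban          
                                ┠──────────────────
                                ┃████████          
                                ┃█□@ □  █          
                                ┃█  ◎ █ █          
                                ┃█  █◎█ █          
                                ┃█  █   █          
                                ┃█      █          
                                ┃████████          
                                ┃Moves: 0  0/2     
                                ┃                  
                    ┏━━━━━━━━━━━┃                  
                    ┃ CircuitBoa┃                  
                    ┠───────────┃                  
                    ┃   0 1 2 3 ┃                  
                    ┃0  [.]     ┃                  


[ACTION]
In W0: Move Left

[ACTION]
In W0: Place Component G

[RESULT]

                                                   
                                                   
                                ┏━━━━━━━━━━━━━━━━━━
                                ┃ Sokoban          
                                ┠──────────────────
                                ┃████████          
                                ┃█□@ □  █          
                                ┃█  ◎ █ █          
                                ┃█  █◎█ █          
                                ┃█  █   █          
                                ┃█      █          
                                ┃████████          
                                ┃Moves: 0  0/2     
                                ┃                  
                    ┏━━━━━━━━━━━┃                  
                    ┃ CircuitBoa┃                  
                    ┠───────────┃                  
                    ┃   0 1 2 3 ┃                  
                    ┃0  [G]     ┃                  


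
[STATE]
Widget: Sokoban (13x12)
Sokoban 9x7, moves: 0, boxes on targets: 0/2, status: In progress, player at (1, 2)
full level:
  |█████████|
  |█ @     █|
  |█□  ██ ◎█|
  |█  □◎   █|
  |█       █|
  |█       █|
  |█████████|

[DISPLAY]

█████████    
█ @     █    
█□  ██ ◎█    
█  □◎   █    
█       █    
█       █    
█████████    
Moves: 0  0/2
             
             
             
             


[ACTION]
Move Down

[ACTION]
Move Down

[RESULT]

█████████    
█       █    
█□  ██ ◎█    
█ @□◎   █    
█       █    
█       █    
█████████    
Moves: 2  0/2
             
             
             
             


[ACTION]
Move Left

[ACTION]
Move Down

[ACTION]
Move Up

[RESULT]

█████████    
█       █    
█□  ██ ◎█    
█@ □◎   █    
█       █    
█       █    
█████████    
Moves: 5  0/2
             
             
             
             


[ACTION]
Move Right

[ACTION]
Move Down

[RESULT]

█████████    
█       █    
█□  ██ ◎█    
█  □◎   █    
█ @     █    
█       █    
█████████    
Moves: 7  0/2
             
             
             
             


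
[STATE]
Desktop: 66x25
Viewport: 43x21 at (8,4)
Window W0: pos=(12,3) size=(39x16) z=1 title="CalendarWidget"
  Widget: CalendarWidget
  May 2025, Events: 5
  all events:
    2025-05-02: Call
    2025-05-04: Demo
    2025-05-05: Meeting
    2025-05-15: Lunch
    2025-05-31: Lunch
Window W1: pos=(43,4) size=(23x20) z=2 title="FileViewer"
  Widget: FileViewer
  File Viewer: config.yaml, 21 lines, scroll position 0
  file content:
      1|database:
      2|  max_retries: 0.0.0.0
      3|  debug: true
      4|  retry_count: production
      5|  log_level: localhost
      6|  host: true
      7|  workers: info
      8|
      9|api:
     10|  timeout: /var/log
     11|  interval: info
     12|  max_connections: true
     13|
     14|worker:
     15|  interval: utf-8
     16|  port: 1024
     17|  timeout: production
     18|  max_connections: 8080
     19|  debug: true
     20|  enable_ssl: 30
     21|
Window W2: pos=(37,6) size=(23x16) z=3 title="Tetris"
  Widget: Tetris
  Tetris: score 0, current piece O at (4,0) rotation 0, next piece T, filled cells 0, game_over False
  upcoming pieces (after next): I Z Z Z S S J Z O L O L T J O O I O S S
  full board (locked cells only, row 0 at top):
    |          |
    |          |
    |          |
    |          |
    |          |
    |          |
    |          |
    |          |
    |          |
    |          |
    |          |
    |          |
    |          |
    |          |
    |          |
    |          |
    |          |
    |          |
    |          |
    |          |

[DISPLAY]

    ┃ CalendarWidget               ┏━━━━━━━
    ┠──────────────────────────────┃ FileVi
    ┃               May 2025 ┏━━━━━━━━━━━━━
    ┃Mo Tu We Th Fr Sa Su    ┃ Tetris      
    ┃          1  2*  3  4*  ┠─────────────
    ┃ 5*  6  7  8  9 10 11   ┃          │Ne
    ┃12 13 14 15* 16 17 18   ┃          │ ▒
    ┃19 20 21 22 23 24 25    ┃          │▒▒
    ┃26 27 28 29 30 31*      ┃          │  
    ┃                        ┃          │  
    ┃                        ┃          │  
    ┃                        ┃          │Sc
    ┃                        ┃          │0 
    ┃                        ┃          │  
    ┗━━━━━━━━━━━━━━━━━━━━━━━━┃          │  
                             ┃          │  
                             ┃          │  
                             ┗━━━━━━━━━━━━━
                                   ┃  port:
                                   ┗━━━━━━━
                                           


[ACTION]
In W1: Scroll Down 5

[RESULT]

    ┃ CalendarWidget               ┏━━━━━━━
    ┠──────────────────────────────┃ FileVi
    ┃               May 2025 ┏━━━━━━━━━━━━━
    ┃Mo Tu We Th Fr Sa Su    ┃ Tetris      
    ┃          1  2*  3  4*  ┠─────────────
    ┃ 5*  6  7  8  9 10 11   ┃          │Ne
    ┃12 13 14 15* 16 17 18   ┃          │ ▒
    ┃19 20 21 22 23 24 25    ┃          │▒▒
    ┃26 27 28 29 30 31*      ┃          │  
    ┃                        ┃          │  
    ┃                        ┃          │  
    ┃                        ┃          │Sc
    ┃                        ┃          │0 
    ┃                        ┃          │  
    ┗━━━━━━━━━━━━━━━━━━━━━━━━┃          │  
                             ┃          │  
                             ┃          │  
                             ┗━━━━━━━━━━━━━
                                   ┃       
                                   ┗━━━━━━━
                                           


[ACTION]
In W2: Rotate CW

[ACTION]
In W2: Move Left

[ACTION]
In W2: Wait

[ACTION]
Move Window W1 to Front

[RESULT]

    ┃ CalendarWidget               ┏━━━━━━━
    ┠──────────────────────────────┃ FileVi
    ┃               May 2025 ┏━━━━━┠───────
    ┃Mo Tu We Th Fr Sa Su    ┃ Tetr┃  host:
    ┃          1  2*  3  4*  ┠─────┃  worke
    ┃ 5*  6  7  8  9 10 11   ┃     ┃       
    ┃12 13 14 15* 16 17 18   ┃     ┃api:   
    ┃19 20 21 22 23 24 25    ┃     ┃  timeo
    ┃26 27 28 29 30 31*      ┃     ┃  inter
    ┃                        ┃     ┃  max_c
    ┃                        ┃     ┃       
    ┃                        ┃     ┃worker:
    ┃                        ┃     ┃  inter
    ┃                        ┃     ┃  port:
    ┗━━━━━━━━━━━━━━━━━━━━━━━━┃     ┃  timeo
                             ┃     ┃  max_c
                             ┃     ┃  debug
                             ┗━━━━━┃  enabl
                                   ┃       
                                   ┗━━━━━━━
                                           


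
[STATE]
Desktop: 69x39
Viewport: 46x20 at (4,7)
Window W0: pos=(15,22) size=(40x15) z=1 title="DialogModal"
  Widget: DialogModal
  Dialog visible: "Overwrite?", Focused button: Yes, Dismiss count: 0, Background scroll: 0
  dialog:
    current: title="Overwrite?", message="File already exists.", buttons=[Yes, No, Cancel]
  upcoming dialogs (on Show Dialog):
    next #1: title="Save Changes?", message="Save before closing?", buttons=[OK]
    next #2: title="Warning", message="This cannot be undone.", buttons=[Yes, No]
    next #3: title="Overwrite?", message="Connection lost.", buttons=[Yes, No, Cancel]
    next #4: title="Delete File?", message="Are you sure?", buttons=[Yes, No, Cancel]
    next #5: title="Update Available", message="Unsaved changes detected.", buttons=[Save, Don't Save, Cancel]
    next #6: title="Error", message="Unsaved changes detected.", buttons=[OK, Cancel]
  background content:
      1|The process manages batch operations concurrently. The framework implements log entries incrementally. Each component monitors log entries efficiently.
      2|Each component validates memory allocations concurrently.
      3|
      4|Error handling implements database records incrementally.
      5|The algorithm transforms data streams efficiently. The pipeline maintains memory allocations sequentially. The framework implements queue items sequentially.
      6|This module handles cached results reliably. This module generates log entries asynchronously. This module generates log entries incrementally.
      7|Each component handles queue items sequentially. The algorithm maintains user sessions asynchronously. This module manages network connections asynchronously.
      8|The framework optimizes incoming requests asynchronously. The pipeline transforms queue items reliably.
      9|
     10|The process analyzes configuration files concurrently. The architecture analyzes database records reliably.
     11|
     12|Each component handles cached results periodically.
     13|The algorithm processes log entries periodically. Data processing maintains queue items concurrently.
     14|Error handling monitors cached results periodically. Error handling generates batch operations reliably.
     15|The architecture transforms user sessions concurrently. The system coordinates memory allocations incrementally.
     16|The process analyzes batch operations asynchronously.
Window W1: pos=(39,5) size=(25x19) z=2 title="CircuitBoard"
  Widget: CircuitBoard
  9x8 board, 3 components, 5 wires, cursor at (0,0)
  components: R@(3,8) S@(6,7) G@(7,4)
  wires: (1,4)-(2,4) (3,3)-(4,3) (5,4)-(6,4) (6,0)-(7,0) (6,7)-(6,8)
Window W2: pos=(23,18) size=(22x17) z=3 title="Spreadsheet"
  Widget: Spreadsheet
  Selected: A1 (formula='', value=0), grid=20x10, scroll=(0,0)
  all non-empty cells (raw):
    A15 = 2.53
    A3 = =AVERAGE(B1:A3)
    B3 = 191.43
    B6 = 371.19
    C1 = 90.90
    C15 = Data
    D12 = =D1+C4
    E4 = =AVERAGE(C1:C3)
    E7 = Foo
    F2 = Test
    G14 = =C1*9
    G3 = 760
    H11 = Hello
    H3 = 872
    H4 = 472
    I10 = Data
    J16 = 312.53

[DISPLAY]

                                   ┠──────────
                                   ┃   0 1 2 3
                                   ┃0  [.]    
                                   ┃          
                                   ┃1         
                                   ┃          
                                   ┃2         
                                   ┃          
                                   ┃3         
                                   ┃          
                                   ┃4         
                   ┏━━━━━━━━━━━━━━━━━━━━┓     
                   ┃ Spreadsheet        ┃     
                   ┠────────────────────┨     
                   ┃A1:                 ┃     
           ┏━━━━━━━┃       A       B    ┃     
           ┃ Dialog┃--------------------┃━━━━━
           ┠───────┃  1      [0]       0┃─────
           ┃The pro┃  2        0       0┃ratio
           ┃Each co┃  3 #CIRC!    191.43┃ry al


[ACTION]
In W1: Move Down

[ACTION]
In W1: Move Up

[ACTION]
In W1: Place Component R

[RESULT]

                                   ┠──────────
                                   ┃   0 1 2 3
                                   ┃0  [R]    
                                   ┃          
                                   ┃1         
                                   ┃          
                                   ┃2         
                                   ┃          
                                   ┃3         
                                   ┃          
                                   ┃4         
                   ┏━━━━━━━━━━━━━━━━━━━━┓     
                   ┃ Spreadsheet        ┃     
                   ┠────────────────────┨     
                   ┃A1:                 ┃     
           ┏━━━━━━━┃       A       B    ┃     
           ┃ Dialog┃--------------------┃━━━━━
           ┠───────┃  1      [0]       0┃─────
           ┃The pro┃  2        0       0┃ratio
           ┃Each co┃  3 #CIRC!    191.43┃ry al


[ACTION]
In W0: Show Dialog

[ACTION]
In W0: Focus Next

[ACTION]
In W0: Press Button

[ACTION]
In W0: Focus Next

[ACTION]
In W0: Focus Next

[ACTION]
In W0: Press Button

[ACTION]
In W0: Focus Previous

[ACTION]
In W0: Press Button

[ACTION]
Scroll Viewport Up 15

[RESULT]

                                              
                                              
                                              
                                              
                                              
                                   ┏━━━━━━━━━━
                                   ┃ CircuitBo
                                   ┠──────────
                                   ┃   0 1 2 3
                                   ┃0  [R]    
                                   ┃          
                                   ┃1         
                                   ┃          
                                   ┃2         
                                   ┃          
                                   ┃3         
                                   ┃          
                                   ┃4         
                   ┏━━━━━━━━━━━━━━━━━━━━┓     
                   ┃ Spreadsheet        ┃     


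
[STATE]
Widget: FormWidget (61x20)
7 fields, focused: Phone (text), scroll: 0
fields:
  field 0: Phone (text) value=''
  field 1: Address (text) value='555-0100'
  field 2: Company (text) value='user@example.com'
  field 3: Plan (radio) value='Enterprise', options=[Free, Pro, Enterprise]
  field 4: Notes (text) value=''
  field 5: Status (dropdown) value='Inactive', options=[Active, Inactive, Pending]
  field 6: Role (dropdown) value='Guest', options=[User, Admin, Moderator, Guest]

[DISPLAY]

> Phone:      [                                             ]
  Address:    [555-0100                                     ]
  Company:    [user@example.com                             ]
  Plan:       ( ) Free  ( ) Pro  (●) Enterprise              
  Notes:      [                                             ]
  Status:     [Inactive                                    ▼]
  Role:       [Guest                                       ▼]
                                                             
                                                             
                                                             
                                                             
                                                             
                                                             
                                                             
                                                             
                                                             
                                                             
                                                             
                                                             
                                                             


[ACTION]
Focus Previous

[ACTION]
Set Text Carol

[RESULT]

  Phone:      [                                             ]
  Address:    [555-0100                                     ]
  Company:    [user@example.com                             ]
  Plan:       ( ) Free  ( ) Pro  (●) Enterprise              
  Notes:      [                                             ]
  Status:     [Inactive                                    ▼]
> Role:       [Guest                                       ▼]
                                                             
                                                             
                                                             
                                                             
                                                             
                                                             
                                                             
                                                             
                                                             
                                                             
                                                             
                                                             
                                                             


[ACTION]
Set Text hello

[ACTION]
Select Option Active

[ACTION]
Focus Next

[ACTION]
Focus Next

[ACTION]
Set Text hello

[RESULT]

  Phone:      [                                             ]
> Address:    [hello                                        ]
  Company:    [user@example.com                             ]
  Plan:       ( ) Free  ( ) Pro  (●) Enterprise              
  Notes:      [                                             ]
  Status:     [Inactive                                    ▼]
  Role:       [Guest                                       ▼]
                                                             
                                                             
                                                             
                                                             
                                                             
                                                             
                                                             
                                                             
                                                             
                                                             
                                                             
                                                             
                                                             


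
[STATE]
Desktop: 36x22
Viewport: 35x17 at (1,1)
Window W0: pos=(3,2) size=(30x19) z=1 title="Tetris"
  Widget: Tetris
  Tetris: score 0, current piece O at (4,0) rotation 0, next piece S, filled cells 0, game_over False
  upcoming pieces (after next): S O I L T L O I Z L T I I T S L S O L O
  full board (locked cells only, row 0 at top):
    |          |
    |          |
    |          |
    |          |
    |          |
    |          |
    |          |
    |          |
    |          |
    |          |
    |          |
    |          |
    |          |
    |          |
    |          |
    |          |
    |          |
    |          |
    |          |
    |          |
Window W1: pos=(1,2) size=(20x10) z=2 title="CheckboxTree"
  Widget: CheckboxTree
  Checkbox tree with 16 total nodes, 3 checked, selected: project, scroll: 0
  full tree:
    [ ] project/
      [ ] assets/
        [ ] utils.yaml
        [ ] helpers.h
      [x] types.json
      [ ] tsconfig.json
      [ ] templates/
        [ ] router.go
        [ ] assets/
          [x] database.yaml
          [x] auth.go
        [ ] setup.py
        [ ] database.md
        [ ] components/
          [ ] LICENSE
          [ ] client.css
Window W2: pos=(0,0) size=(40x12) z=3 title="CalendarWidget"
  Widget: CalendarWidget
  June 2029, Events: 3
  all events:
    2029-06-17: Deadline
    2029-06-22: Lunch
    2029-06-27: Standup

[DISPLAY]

 CalendarWidget                    
───────────────────────────────────
              June 2029            
Mo Tu We Th Fr Sa Su               
             1  2  3               
 4  5  6  7  8  9 10               
11 12 13 14 15 16 17*              
18 19 20 21 22* 23 24              
25 26 27* 28 29 30                 
                                   
━━━━━━━━━━━━━━━━━━━━━━━━━━━━━━━━━━━
  ┃          │0                ┃   
  ┃          │                 ┃   
  ┃          │                 ┃   
  ┃          │                 ┃   
  ┃          │                 ┃   
  ┃          │                 ┃   


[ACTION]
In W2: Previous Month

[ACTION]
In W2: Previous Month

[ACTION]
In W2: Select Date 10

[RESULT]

 CalendarWidget                    
───────────────────────────────────
              April 2029           
Mo Tu We Th Fr Sa Su               
                   1               
 2  3  4  5  6  7  8               
 9 [10] 11 12 13 14 15             
16 17 18 19 20 21 22               
23 24 25 26 27 28 29               
30                                 
━━━━━━━━━━━━━━━━━━━━━━━━━━━━━━━━━━━
  ┃          │0                ┃   
  ┃          │                 ┃   
  ┃          │                 ┃   
  ┃          │                 ┃   
  ┃          │                 ┃   
  ┃          │                 ┃   


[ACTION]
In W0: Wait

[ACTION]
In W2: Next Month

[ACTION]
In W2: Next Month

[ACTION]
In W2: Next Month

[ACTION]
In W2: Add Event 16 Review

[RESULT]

 CalendarWidget                    
───────────────────────────────────
              July 2029            
Mo Tu We Th Fr Sa Su               
                   1               
 2  3  4  5  6  7  8               
 9 10 11 12 13 14 15               
16* 17 18 19 20 21 22              
23 24 25 26 27 28 29               
30 31                              
━━━━━━━━━━━━━━━━━━━━━━━━━━━━━━━━━━━
  ┃          │0                ┃   
  ┃          │                 ┃   
  ┃          │                 ┃   
  ┃          │                 ┃   
  ┃          │                 ┃   
  ┃          │                 ┃   


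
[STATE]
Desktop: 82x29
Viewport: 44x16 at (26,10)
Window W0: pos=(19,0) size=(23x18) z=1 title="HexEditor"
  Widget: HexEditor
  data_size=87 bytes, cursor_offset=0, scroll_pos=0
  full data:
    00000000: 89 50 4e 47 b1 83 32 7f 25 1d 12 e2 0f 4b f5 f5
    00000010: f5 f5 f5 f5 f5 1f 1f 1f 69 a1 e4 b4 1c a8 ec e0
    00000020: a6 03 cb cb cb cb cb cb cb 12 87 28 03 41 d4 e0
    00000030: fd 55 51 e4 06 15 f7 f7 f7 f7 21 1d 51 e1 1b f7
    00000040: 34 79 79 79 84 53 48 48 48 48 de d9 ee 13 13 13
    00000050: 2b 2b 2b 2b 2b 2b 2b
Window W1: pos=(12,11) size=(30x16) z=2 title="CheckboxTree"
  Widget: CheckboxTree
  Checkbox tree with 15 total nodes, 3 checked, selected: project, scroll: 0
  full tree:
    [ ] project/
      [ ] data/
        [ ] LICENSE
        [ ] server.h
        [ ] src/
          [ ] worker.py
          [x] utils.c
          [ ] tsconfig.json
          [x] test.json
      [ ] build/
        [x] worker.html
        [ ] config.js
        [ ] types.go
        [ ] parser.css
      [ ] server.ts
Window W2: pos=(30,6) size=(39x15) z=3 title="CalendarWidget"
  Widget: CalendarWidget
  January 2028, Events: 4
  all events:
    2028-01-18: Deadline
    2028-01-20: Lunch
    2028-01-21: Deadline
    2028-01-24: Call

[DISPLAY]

    ┃Mo Tu We Th Fr Sa Su                 ┃ 
━━━━┃                1  2                 ┃ 
    ┃ 3  4  5  6  7  8  9                 ┃ 
────┃10 11 12 13 14 15 16                 ┃ 
    ┃17 18* 19 20* 21* 22 23              ┃ 
    ┃24* 25 26 27 28 29 30                ┃ 
NSE ┃31                                   ┃ 
er.h┃                                     ┃ 
    ┃                                     ┃ 
rker┃                                     ┃ 
ils.┗━━━━━━━━━━━━━━━━━━━━━━━━━━━━━━━━━━━━━┛ 
config.json    ┃                            
st.json        ┃                            
               ┃                            
er.html        ┃                            
ig.js          ┃                            


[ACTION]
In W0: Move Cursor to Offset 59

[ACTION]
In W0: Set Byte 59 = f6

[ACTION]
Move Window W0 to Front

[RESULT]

               ┃ Fr Sa Su                 ┃ 
               ┃     1  2                 ┃ 
               ┃  7  8  9                 ┃ 
               ┃ 14 15 16                 ┃ 
               ┃0* 21* 22 23              ┃ 
               ┃7 28 29 30                ┃ 
               ┃                          ┃ 
━━━━━━━━━━━━━━━┛                          ┃ 
    ┃                                     ┃ 
rker┃                                     ┃ 
ils.┗━━━━━━━━━━━━━━━━━━━━━━━━━━━━━━━━━━━━━┛ 
config.json    ┃                            
st.json        ┃                            
               ┃                            
er.html        ┃                            
ig.js          ┃                            


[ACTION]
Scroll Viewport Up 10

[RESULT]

━━━━━━━━━━━━━━━┓                            
itor           ┃                            
───────────────┨                            
00  89 50 4e 47┃                            
10  f5 f5 f5 f5┃                            
20  a6 03 cb cb┃                            
30  fd 55 51 e4┃━━━━━━━━━━━━━━━━━━━━━━━━━━┓ 
40  34 79 79 79┃dget                      ┃ 
50  2b 2b 2b 2b┃──────────────────────────┨ 
               ┃  January 2028            ┃ 
               ┃ Fr Sa Su                 ┃ 
               ┃     1  2                 ┃ 
               ┃  7  8  9                 ┃ 
               ┃ 14 15 16                 ┃ 
               ┃0* 21* 22 23              ┃ 
               ┃7 28 29 30                ┃ 
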